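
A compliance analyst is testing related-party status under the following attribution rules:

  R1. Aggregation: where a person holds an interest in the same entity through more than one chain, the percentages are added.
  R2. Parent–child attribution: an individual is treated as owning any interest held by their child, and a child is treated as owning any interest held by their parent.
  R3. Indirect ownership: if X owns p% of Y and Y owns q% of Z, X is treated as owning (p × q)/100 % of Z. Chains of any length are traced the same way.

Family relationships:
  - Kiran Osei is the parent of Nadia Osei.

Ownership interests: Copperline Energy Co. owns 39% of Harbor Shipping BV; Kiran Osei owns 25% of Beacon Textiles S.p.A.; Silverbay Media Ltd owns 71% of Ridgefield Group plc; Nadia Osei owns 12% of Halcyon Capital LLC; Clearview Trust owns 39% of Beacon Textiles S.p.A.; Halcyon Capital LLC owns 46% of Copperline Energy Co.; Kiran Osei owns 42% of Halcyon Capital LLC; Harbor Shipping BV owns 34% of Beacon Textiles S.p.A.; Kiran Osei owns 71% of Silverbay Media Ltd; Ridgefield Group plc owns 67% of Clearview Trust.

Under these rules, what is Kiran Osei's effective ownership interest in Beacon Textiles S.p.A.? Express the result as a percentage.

41.465917%

By parent–child attribution (R2), Kiran Osei is treated as also owning Nadia Osei's interest in Halcyon Capital LLC, giving 42% + 12% = 54%.
Chain via Halcyon Capital LLC → Copperline Energy Co. → Harbor Shipping BV (R3): 54% × 46% × 39% × 34% = 3.293784% of Beacon Textiles S.p.A.
Chain via Silverbay Media Ltd → Ridgefield Group plc → Clearview Trust (R3): 71% × 71% × 67% × 39% = 13.172133% of Beacon Textiles S.p.A.
Direct interest in Beacon Textiles S.p.A: 25%.
Aggregating (R1): 3.293784% + 13.172133% + 25% = 41.465917%.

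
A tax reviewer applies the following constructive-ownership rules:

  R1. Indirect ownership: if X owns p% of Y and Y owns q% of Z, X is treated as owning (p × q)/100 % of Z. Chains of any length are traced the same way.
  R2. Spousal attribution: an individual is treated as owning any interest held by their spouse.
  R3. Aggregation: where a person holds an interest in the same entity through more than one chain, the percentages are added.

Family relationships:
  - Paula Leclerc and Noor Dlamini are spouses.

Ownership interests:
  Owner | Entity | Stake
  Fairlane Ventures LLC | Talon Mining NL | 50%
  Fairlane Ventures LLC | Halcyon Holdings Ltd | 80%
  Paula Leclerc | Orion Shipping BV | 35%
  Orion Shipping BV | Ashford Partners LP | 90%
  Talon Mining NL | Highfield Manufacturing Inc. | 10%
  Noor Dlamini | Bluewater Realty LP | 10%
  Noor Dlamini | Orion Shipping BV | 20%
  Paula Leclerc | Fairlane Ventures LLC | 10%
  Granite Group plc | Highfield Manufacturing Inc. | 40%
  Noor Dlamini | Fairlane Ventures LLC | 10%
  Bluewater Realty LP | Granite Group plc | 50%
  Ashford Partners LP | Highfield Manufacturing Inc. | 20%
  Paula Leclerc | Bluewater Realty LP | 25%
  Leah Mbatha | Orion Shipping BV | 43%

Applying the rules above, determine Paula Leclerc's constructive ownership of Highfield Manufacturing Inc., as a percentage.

17.9%

By spousal attribution (R2), Paula Leclerc is treated as also owning Noor Dlamini's interest in Bluewater Realty LP, giving 25% + 10% = 35%.
By spousal attribution (R2), Paula Leclerc is treated as also owning Noor Dlamini's interest in Orion Shipping BV, giving 35% + 20% = 55%.
By spousal attribution (R2), Paula Leclerc is treated as also owning Noor Dlamini's interest in Fairlane Ventures LLC, giving 10% + 10% = 20%.
Chain via Bluewater Realty LP → Granite Group plc (R1): 35% × 50% × 40% = 7% of Highfield Manufacturing Inc.
Chain via Orion Shipping BV → Ashford Partners LP (R1): 55% × 90% × 20% = 9.9% of Highfield Manufacturing Inc.
Chain via Fairlane Ventures LLC → Talon Mining NL (R1): 20% × 50% × 10% = 1% of Highfield Manufacturing Inc.
Aggregating (R3): 7% + 9.9% + 1% = 17.9%.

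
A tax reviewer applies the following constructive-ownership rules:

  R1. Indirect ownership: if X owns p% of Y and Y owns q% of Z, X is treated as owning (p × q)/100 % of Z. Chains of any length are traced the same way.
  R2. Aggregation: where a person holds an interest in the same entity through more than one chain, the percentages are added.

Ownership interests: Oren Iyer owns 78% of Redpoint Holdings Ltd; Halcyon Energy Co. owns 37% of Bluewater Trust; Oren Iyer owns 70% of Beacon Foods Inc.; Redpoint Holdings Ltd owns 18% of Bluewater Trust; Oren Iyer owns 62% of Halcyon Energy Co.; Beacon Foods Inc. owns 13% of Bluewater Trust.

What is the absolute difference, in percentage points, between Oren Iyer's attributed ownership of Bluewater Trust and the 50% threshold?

3.92

Chain via Redpoint Holdings Ltd (R1): 78% × 18% = 14.04% of Bluewater Trust.
Chain via Beacon Foods Inc. (R1): 70% × 13% = 9.1% of Bluewater Trust.
Chain via Halcyon Energy Co. (R1): 62% × 37% = 22.94% of Bluewater Trust.
Aggregating (R2): 14.04% + 9.1% + 22.94% = 46.08%.
46.08% falls short of the 50% threshold by 3.92 percentage points.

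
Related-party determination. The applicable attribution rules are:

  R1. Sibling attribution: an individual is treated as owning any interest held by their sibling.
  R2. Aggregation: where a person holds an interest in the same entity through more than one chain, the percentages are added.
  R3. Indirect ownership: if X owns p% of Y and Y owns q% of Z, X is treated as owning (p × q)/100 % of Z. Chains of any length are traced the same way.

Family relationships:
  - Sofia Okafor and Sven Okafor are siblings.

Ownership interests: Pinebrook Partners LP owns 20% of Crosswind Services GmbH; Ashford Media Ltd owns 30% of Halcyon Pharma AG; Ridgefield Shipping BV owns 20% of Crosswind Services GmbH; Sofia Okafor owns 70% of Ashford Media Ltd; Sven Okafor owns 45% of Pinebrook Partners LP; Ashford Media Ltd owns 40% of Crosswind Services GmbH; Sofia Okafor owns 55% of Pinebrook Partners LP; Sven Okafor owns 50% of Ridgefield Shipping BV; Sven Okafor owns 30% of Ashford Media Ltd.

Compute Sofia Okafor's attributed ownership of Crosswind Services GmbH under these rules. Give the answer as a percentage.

By sibling attribution (R1), Sofia Okafor is treated as also owning Sven Okafor's interest in Ashford Media Ltd, giving 70% + 30% = 100%.
By sibling attribution (R1), Sofia Okafor is treated as also owning Sven Okafor's interest in Pinebrook Partners LP, giving 55% + 45% = 100%.
By sibling attribution (R1), Sofia Okafor is treated as owning Sven Okafor's 50% interest in Ridgefield Shipping BV.
Chain via Ashford Media Ltd (R3): 100% × 40% = 40% of Crosswind Services GmbH.
Chain via Pinebrook Partners LP (R3): 100% × 20% = 20% of Crosswind Services GmbH.
Chain via Ridgefield Shipping BV (R3): 50% × 20% = 10% of Crosswind Services GmbH.
Aggregating (R2): 40% + 20% + 10% = 70%.

70%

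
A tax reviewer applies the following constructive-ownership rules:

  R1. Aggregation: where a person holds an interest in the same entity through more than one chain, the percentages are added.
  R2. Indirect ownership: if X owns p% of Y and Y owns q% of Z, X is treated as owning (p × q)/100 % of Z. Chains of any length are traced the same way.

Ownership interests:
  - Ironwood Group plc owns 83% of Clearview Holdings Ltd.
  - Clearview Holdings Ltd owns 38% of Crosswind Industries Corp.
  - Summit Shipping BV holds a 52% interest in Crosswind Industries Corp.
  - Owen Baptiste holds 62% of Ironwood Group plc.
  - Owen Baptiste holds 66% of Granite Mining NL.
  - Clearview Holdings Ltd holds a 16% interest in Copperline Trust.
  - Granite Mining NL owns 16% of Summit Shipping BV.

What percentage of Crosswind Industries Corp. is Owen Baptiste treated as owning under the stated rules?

25.046%

Chain via Granite Mining NL → Summit Shipping BV (R2): 66% × 16% × 52% = 5.4912% of Crosswind Industries Corp.
Chain via Ironwood Group plc → Clearview Holdings Ltd (R2): 62% × 83% × 38% = 19.5548% of Crosswind Industries Corp.
Aggregating (R1): 5.4912% + 19.5548% = 25.046%.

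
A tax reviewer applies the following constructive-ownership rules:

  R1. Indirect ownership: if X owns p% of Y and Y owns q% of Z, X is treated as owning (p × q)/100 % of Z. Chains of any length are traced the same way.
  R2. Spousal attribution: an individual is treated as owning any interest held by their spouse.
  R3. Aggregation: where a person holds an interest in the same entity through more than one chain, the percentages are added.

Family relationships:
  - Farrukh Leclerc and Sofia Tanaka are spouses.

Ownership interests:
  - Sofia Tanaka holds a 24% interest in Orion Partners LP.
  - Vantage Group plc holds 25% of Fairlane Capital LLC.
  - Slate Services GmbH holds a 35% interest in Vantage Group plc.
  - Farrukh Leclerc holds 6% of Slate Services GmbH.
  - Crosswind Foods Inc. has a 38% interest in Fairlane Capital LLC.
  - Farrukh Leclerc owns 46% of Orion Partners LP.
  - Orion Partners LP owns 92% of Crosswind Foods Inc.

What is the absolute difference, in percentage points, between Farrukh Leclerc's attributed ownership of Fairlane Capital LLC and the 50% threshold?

25.003

By spousal attribution (R2), Farrukh Leclerc is treated as also owning Sofia Tanaka's interest in Orion Partners LP, giving 46% + 24% = 70%.
Chain via Slate Services GmbH → Vantage Group plc (R1): 6% × 35% × 25% = 0.525% of Fairlane Capital LLC.
Chain via Orion Partners LP → Crosswind Foods Inc. (R1): 70% × 92% × 38% = 24.472% of Fairlane Capital LLC.
Aggregating (R3): 0.525% + 24.472% = 24.997%.
24.997% falls short of the 50% threshold by 25.003 percentage points.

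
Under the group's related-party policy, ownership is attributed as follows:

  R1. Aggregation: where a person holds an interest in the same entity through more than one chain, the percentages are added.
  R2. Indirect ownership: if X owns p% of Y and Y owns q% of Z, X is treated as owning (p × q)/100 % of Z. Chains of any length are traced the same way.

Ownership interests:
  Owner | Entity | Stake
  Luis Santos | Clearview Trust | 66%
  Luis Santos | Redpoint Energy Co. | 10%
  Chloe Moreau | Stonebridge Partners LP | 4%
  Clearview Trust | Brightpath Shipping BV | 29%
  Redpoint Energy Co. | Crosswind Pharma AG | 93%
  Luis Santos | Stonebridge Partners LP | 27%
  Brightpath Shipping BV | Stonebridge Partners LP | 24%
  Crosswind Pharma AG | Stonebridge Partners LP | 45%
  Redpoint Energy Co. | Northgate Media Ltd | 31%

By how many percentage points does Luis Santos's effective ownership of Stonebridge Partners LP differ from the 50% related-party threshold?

Chain via Clearview Trust → Brightpath Shipping BV (R2): 66% × 29% × 24% = 4.5936% of Stonebridge Partners LP.
Chain via Redpoint Energy Co. → Crosswind Pharma AG (R2): 10% × 93% × 45% = 4.185% of Stonebridge Partners LP.
Direct interest in Stonebridge Partners LP: 27%.
Aggregating (R1): 4.5936% + 4.185% + 27% = 35.7786%.
35.7786% falls short of the 50% threshold by 14.2214 percentage points.

14.2214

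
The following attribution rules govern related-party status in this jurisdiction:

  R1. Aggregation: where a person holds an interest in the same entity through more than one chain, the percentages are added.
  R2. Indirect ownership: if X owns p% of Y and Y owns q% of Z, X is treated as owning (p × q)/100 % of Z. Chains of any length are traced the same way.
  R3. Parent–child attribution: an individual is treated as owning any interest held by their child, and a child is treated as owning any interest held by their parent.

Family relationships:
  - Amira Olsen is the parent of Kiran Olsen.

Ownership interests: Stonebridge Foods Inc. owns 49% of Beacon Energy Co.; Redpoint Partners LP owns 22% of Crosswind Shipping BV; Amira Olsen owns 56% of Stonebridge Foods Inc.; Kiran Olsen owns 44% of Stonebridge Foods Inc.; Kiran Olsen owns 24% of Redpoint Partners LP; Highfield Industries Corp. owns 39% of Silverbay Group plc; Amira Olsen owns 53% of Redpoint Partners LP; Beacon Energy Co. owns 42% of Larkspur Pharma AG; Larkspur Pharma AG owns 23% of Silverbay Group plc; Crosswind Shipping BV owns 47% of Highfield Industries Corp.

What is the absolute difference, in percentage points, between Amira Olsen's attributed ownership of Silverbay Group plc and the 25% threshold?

17.161498

By parent–child attribution (R3), Amira Olsen is treated as also owning Kiran Olsen's interest in Redpoint Partners LP, giving 53% + 24% = 77%.
By parent–child attribution (R3), Amira Olsen is treated as also owning Kiran Olsen's interest in Stonebridge Foods Inc, giving 56% + 44% = 100%.
Chain via Redpoint Partners LP → Crosswind Shipping BV → Highfield Industries Corp. (R2): 77% × 22% × 47% × 39% = 3.105102% of Silverbay Group plc.
Chain via Stonebridge Foods Inc. → Beacon Energy Co. → Larkspur Pharma AG (R2): 100% × 49% × 42% × 23% = 4.7334% of Silverbay Group plc.
Aggregating (R1): 3.105102% + 4.7334% = 7.838502%.
7.838502% falls short of the 25% threshold by 17.161498 percentage points.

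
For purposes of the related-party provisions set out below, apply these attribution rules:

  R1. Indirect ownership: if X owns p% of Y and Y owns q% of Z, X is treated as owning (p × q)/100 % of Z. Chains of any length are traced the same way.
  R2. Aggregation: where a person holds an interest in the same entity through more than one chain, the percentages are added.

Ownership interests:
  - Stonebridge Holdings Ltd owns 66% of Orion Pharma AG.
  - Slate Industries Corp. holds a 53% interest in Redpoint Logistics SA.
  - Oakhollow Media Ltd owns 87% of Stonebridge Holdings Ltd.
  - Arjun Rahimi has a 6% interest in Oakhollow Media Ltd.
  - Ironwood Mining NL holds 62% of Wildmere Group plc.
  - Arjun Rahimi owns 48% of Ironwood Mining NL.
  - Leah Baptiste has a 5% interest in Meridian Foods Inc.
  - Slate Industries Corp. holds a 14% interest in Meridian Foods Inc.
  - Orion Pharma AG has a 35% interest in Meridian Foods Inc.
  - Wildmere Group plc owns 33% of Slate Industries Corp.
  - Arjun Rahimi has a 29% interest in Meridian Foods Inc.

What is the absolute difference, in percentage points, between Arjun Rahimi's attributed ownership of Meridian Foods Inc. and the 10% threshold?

Chain via Oakhollow Media Ltd → Stonebridge Holdings Ltd → Orion Pharma AG (R1): 6% × 87% × 66% × 35% = 1.20582% of Meridian Foods Inc.
Chain via Ironwood Mining NL → Wildmere Group plc → Slate Industries Corp. (R1): 48% × 62% × 33% × 14% = 1.374912% of Meridian Foods Inc.
Direct interest in Meridian Foods Inc: 29%.
Aggregating (R2): 1.20582% + 1.374912% + 29% = 31.580732%.
31.580732% exceeds the 10% threshold by 21.580732 percentage points.

21.580732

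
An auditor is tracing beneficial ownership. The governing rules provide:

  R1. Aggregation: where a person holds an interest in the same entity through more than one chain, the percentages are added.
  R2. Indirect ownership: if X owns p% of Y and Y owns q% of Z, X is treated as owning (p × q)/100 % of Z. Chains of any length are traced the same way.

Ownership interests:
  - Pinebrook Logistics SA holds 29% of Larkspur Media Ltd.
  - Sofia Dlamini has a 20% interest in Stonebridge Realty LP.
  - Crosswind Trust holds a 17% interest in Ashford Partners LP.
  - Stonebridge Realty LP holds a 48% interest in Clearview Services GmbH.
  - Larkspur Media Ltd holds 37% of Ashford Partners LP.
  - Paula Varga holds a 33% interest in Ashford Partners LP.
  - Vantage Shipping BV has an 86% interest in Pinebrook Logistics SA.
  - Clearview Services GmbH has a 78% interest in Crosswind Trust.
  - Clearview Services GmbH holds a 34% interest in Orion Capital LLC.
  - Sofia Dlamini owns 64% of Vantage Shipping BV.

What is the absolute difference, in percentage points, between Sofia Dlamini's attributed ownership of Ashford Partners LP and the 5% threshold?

Chain via Vantage Shipping BV → Pinebrook Logistics SA → Larkspur Media Ltd (R2): 64% × 86% × 29% × 37% = 5.905792% of Ashford Partners LP.
Chain via Stonebridge Realty LP → Clearview Services GmbH → Crosswind Trust (R2): 20% × 48% × 78% × 17% = 1.27296% of Ashford Partners LP.
Aggregating (R1): 5.905792% + 1.27296% = 7.178752%.
7.178752% exceeds the 5% threshold by 2.178752 percentage points.

2.178752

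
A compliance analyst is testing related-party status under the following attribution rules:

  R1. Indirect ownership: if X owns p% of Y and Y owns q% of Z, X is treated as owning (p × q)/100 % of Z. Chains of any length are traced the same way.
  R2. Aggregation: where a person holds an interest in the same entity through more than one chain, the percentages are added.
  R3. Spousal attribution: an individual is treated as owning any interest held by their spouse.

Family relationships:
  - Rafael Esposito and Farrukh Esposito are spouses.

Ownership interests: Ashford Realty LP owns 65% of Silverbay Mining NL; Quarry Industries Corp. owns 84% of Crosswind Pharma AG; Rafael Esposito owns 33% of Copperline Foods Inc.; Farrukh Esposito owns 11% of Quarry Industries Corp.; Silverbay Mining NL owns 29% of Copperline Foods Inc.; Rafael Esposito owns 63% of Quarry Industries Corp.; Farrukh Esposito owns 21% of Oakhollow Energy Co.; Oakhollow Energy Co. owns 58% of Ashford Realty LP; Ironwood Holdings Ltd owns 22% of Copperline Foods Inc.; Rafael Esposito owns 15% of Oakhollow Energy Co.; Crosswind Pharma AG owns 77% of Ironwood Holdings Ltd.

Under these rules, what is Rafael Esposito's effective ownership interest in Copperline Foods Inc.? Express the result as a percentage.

By spousal attribution (R3), Rafael Esposito is treated as also owning Farrukh Esposito's interest in Oakhollow Energy Co, giving 15% + 21% = 36%.
By spousal attribution (R3), Rafael Esposito is treated as also owning Farrukh Esposito's interest in Quarry Industries Corp, giving 63% + 11% = 74%.
Chain via Oakhollow Energy Co. → Ashford Realty LP → Silverbay Mining NL (R1): 36% × 58% × 65% × 29% = 3.93588% of Copperline Foods Inc.
Chain via Quarry Industries Corp. → Crosswind Pharma AG → Ironwood Holdings Ltd (R1): 74% × 84% × 77% × 22% = 10.529904% of Copperline Foods Inc.
Direct interest in Copperline Foods Inc: 33%.
Aggregating (R2): 3.93588% + 10.529904% + 33% = 47.465784%.

47.465784%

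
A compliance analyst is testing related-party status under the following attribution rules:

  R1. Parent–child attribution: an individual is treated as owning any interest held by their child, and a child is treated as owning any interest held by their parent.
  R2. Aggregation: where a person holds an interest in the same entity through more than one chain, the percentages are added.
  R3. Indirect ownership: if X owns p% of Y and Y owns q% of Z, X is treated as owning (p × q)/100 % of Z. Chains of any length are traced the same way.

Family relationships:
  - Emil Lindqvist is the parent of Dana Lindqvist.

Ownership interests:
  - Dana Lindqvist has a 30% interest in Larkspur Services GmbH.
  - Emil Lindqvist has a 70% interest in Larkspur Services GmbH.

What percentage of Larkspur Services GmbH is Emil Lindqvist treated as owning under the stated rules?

100%

By parent–child attribution (R1), Emil Lindqvist is treated as also owning Dana Lindqvist's interest in Larkspur Services GmbH, giving 70% + 30% = 100%.
Direct interest in Larkspur Services GmbH: 100%.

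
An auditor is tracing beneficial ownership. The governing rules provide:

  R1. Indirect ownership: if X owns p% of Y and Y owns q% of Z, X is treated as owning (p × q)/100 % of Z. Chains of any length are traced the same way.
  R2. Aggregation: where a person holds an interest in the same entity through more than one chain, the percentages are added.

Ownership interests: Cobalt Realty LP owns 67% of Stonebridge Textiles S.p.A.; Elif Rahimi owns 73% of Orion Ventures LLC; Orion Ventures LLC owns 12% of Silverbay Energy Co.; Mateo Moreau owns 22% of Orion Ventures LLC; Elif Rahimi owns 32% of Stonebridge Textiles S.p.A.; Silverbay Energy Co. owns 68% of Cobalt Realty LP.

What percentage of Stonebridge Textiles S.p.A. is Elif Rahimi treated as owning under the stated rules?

35.991056%

Chain via Orion Ventures LLC → Silverbay Energy Co. → Cobalt Realty LP (R1): 73% × 12% × 68% × 67% = 3.991056% of Stonebridge Textiles S.p.A.
Direct interest in Stonebridge Textiles S.p.A: 32%.
Aggregating (R2): 3.991056% + 32% = 35.991056%.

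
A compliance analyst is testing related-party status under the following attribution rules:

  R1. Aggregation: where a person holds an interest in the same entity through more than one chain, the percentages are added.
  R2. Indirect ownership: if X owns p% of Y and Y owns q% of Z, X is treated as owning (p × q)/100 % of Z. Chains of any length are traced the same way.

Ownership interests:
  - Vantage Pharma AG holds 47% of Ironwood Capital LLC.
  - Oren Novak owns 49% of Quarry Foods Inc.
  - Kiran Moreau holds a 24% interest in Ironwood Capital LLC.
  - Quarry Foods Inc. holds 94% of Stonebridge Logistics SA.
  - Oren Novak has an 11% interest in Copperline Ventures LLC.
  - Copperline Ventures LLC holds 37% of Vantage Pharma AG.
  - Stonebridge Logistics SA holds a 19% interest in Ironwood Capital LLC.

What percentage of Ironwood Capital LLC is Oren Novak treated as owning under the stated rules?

Chain via Quarry Foods Inc. → Stonebridge Logistics SA (R2): 49% × 94% × 19% = 8.7514% of Ironwood Capital LLC.
Chain via Copperline Ventures LLC → Vantage Pharma AG (R2): 11% × 37% × 47% = 1.9129% of Ironwood Capital LLC.
Aggregating (R1): 8.7514% + 1.9129% = 10.6643%.

10.6643%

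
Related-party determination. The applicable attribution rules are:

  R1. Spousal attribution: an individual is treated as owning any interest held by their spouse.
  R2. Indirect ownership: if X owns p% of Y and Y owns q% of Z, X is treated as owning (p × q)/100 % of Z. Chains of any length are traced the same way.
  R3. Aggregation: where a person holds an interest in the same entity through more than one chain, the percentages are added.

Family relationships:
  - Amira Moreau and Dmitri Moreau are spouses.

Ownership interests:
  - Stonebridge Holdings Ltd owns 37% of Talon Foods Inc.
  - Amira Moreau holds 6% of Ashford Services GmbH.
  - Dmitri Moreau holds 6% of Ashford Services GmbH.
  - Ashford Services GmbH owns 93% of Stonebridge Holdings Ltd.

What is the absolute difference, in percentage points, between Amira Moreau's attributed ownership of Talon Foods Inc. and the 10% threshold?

By spousal attribution (R1), Amira Moreau is treated as also owning Dmitri Moreau's interest in Ashford Services GmbH, giving 6% + 6% = 12%.
Chain via Ashford Services GmbH → Stonebridge Holdings Ltd (R2): 12% × 93% × 37% = 4.1292% of Talon Foods Inc.
4.1292% falls short of the 10% threshold by 5.8708 percentage points.

5.8708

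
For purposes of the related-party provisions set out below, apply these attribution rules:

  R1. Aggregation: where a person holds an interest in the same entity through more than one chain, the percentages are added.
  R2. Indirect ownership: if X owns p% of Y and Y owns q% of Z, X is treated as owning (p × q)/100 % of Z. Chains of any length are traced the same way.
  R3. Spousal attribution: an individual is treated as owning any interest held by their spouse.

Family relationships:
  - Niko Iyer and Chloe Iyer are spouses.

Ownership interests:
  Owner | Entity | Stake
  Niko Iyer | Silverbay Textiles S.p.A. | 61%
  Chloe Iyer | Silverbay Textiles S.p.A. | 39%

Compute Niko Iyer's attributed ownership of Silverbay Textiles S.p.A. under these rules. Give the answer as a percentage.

100%

By spousal attribution (R3), Niko Iyer is treated as also owning Chloe Iyer's interest in Silverbay Textiles S.p.A, giving 61% + 39% = 100%.
Direct interest in Silverbay Textiles S.p.A: 100%.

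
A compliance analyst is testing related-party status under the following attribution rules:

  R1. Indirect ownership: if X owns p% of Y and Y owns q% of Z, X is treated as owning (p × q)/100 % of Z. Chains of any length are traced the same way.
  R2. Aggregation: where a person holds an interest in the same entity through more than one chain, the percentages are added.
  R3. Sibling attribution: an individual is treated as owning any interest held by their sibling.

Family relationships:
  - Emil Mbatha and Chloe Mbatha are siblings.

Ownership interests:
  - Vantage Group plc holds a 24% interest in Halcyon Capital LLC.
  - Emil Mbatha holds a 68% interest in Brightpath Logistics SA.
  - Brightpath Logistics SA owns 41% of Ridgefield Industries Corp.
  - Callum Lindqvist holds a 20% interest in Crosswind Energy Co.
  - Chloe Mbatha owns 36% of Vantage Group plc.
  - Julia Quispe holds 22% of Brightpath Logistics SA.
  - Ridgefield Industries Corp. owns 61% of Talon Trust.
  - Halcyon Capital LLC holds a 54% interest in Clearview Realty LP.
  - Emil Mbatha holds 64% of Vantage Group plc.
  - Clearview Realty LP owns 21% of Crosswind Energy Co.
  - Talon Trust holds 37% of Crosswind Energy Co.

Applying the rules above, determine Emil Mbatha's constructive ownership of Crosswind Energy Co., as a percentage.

By sibling attribution (R3), Emil Mbatha is treated as also owning Chloe Mbatha's interest in Vantage Group plc, giving 64% + 36% = 100%.
Chain via Brightpath Logistics SA → Ridgefield Industries Corp. → Talon Trust (R1): 68% × 41% × 61% × 37% = 6.292516% of Crosswind Energy Co.
Chain via Vantage Group plc → Halcyon Capital LLC → Clearview Realty LP (R1): 100% × 24% × 54% × 21% = 2.7216% of Crosswind Energy Co.
Aggregating (R2): 6.292516% + 2.7216% = 9.014116%.

9.014116%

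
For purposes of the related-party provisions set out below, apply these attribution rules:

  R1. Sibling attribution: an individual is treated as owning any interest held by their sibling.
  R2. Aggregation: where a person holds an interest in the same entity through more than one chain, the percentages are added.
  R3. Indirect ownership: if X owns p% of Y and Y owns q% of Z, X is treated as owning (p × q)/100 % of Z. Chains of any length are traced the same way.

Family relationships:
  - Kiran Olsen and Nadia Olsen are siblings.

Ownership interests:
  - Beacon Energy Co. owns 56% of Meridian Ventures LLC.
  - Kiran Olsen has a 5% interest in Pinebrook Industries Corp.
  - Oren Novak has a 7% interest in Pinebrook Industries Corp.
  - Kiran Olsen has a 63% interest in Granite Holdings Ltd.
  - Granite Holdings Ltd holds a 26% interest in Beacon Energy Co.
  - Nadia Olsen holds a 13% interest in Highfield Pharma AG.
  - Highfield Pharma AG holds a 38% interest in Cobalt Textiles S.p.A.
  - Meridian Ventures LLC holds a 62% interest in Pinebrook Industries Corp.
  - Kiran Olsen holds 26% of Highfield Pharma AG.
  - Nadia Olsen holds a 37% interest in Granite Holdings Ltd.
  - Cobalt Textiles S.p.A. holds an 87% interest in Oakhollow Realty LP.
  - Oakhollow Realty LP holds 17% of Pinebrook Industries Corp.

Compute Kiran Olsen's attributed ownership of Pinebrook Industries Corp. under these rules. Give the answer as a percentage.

By sibling attribution (R1), Kiran Olsen is treated as also owning Nadia Olsen's interest in Granite Holdings Ltd, giving 63% + 37% = 100%.
By sibling attribution (R1), Kiran Olsen is treated as also owning Nadia Olsen's interest in Highfield Pharma AG, giving 26% + 13% = 39%.
Chain via Granite Holdings Ltd → Beacon Energy Co. → Meridian Ventures LLC (R3): 100% × 26% × 56% × 62% = 9.0272% of Pinebrook Industries Corp.
Chain via Highfield Pharma AG → Cobalt Textiles S.p.A. → Oakhollow Realty LP (R3): 39% × 38% × 87% × 17% = 2.191878% of Pinebrook Industries Corp.
Direct interest in Pinebrook Industries Corp: 5%.
Aggregating (R2): 9.0272% + 2.191878% + 5% = 16.219078%.

16.219078%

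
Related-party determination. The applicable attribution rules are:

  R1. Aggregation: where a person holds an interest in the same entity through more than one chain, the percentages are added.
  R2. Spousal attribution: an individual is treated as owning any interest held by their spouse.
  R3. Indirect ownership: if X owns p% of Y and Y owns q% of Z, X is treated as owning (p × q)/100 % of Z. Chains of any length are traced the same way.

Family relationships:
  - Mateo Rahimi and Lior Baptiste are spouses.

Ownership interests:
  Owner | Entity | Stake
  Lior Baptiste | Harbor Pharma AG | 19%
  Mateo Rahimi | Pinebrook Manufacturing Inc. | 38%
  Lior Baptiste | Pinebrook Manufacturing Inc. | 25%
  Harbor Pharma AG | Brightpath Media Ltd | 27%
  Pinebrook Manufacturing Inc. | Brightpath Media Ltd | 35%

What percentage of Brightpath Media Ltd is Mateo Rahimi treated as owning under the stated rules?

By spousal attribution (R2), Mateo Rahimi is treated as also owning Lior Baptiste's interest in Pinebrook Manufacturing Inc, giving 38% + 25% = 63%.
By spousal attribution (R2), Mateo Rahimi is treated as owning Lior Baptiste's 19% interest in Harbor Pharma AG.
Chain via Pinebrook Manufacturing Inc. (R3): 63% × 35% = 22.05% of Brightpath Media Ltd.
Chain via Harbor Pharma AG (R3): 19% × 27% = 5.13% of Brightpath Media Ltd.
Aggregating (R1): 22.05% + 5.13% = 27.18%.

27.18%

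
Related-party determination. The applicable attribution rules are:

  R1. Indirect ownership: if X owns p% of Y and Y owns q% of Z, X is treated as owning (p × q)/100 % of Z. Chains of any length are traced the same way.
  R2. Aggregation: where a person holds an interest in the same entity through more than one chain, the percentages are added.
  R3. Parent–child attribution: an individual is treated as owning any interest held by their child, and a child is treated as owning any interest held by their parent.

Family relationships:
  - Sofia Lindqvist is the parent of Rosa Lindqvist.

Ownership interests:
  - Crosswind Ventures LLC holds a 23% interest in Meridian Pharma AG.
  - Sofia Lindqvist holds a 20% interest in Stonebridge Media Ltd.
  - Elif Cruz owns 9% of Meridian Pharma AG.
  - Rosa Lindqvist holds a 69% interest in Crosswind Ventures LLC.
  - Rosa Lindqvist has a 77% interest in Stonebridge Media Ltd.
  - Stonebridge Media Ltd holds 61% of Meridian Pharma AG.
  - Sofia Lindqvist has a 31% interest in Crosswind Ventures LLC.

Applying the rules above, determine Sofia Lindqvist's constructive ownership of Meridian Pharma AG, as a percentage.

By parent–child attribution (R3), Sofia Lindqvist is treated as also owning Rosa Lindqvist's interest in Stonebridge Media Ltd, giving 20% + 77% = 97%.
By parent–child attribution (R3), Sofia Lindqvist is treated as also owning Rosa Lindqvist's interest in Crosswind Ventures LLC, giving 31% + 69% = 100%.
Chain via Stonebridge Media Ltd (R1): 97% × 61% = 59.17% of Meridian Pharma AG.
Chain via Crosswind Ventures LLC (R1): 100% × 23% = 23% of Meridian Pharma AG.
Aggregating (R2): 59.17% + 23% = 82.17%.

82.17%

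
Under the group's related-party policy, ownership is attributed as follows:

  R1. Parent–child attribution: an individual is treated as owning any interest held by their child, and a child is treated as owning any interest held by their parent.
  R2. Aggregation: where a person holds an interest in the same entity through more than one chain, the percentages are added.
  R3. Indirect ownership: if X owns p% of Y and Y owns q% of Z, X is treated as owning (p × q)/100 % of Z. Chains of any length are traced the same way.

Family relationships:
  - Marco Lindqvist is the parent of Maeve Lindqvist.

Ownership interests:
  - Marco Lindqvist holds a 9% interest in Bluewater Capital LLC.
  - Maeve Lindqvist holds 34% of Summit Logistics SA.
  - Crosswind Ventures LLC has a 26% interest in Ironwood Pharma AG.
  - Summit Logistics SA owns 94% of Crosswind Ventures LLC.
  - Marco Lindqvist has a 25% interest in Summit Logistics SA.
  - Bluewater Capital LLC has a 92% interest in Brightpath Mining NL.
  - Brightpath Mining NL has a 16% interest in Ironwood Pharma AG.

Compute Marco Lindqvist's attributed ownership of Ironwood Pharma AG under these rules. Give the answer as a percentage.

15.7444%

By parent–child attribution (R1), Marco Lindqvist is treated as also owning Maeve Lindqvist's interest in Summit Logistics SA, giving 25% + 34% = 59%.
Chain via Summit Logistics SA → Crosswind Ventures LLC (R3): 59% × 94% × 26% = 14.4196% of Ironwood Pharma AG.
Chain via Bluewater Capital LLC → Brightpath Mining NL (R3): 9% × 92% × 16% = 1.3248% of Ironwood Pharma AG.
Aggregating (R2): 14.4196% + 1.3248% = 15.7444%.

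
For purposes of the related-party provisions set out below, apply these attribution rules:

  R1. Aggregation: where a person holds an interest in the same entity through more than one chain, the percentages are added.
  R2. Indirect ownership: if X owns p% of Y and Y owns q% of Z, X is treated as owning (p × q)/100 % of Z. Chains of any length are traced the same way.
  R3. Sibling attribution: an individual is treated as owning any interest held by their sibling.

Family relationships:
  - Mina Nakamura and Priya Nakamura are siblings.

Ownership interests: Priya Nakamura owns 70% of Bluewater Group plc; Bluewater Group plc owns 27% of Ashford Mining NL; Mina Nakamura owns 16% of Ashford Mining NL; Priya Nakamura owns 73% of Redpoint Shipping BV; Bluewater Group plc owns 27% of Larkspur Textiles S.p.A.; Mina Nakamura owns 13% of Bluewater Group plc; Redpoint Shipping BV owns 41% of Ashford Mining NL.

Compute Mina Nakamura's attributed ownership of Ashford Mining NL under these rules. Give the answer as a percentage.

By sibling attribution (R3), Mina Nakamura is treated as also owning Priya Nakamura's interest in Bluewater Group plc, giving 13% + 70% = 83%.
By sibling attribution (R3), Mina Nakamura is treated as owning Priya Nakamura's 73% interest in Redpoint Shipping BV.
Chain via Bluewater Group plc (R2): 83% × 27% = 22.41% of Ashford Mining NL.
Direct interest in Ashford Mining NL: 16%.
Chain via Redpoint Shipping BV (R2): 73% × 41% = 29.93% of Ashford Mining NL.
Aggregating (R1): 22.41% + 16% + 29.93% = 68.34%.

68.34%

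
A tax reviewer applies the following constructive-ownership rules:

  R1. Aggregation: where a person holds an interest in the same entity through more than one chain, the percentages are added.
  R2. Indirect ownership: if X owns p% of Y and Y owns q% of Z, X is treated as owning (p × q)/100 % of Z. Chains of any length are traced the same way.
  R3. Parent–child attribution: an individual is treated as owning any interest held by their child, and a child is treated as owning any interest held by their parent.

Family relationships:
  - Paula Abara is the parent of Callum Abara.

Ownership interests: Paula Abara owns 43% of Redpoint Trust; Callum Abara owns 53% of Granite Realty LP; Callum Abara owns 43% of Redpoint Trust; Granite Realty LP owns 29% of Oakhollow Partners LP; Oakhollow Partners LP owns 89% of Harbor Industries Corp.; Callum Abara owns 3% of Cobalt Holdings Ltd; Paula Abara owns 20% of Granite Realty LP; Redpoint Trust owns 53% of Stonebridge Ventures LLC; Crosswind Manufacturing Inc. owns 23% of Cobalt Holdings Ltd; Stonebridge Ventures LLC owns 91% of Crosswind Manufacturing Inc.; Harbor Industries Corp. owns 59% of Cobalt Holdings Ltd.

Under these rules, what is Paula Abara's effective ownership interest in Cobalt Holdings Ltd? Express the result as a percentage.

By parent–child attribution (R3), Paula Abara is treated as also owning Callum Abara's interest in Granite Realty LP, giving 20% + 53% = 73%.
By parent–child attribution (R3), Paula Abara is treated as also owning Callum Abara's interest in Redpoint Trust, giving 43% + 43% = 86%.
By parent–child attribution (R3), Paula Abara is treated as owning Callum Abara's 3% interest in Cobalt Holdings Ltd.
Chain via Granite Realty LP → Oakhollow Partners LP → Harbor Industries Corp. (R2): 73% × 29% × 89% × 59% = 11.116367% of Cobalt Holdings Ltd.
Chain via Redpoint Trust → Stonebridge Ventures LLC → Crosswind Manufacturing Inc. (R2): 86% × 53% × 91% × 23% = 9.539894% of Cobalt Holdings Ltd.
Direct interest in Cobalt Holdings Ltd: 3%.
Aggregating (R1): 11.116367% + 9.539894% + 3% = 23.656261%.

23.656261%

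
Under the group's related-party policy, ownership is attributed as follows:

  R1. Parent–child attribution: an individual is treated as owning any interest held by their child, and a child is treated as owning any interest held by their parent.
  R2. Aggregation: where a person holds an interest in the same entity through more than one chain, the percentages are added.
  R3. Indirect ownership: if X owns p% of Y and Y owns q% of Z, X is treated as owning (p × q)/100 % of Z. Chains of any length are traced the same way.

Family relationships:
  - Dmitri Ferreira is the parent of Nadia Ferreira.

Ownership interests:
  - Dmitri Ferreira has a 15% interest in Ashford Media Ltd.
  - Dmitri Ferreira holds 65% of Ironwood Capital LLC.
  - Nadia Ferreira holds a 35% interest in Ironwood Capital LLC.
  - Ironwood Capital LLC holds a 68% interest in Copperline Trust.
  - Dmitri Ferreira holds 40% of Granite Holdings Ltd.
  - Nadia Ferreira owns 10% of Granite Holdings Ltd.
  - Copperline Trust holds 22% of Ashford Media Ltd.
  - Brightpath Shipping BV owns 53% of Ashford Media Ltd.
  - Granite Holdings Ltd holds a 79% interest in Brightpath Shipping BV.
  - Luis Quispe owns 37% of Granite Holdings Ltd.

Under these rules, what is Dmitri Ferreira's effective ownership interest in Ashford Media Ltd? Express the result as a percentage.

By parent–child attribution (R1), Dmitri Ferreira is treated as also owning Nadia Ferreira's interest in Granite Holdings Ltd, giving 40% + 10% = 50%.
By parent–child attribution (R1), Dmitri Ferreira is treated as also owning Nadia Ferreira's interest in Ironwood Capital LLC, giving 65% + 35% = 100%.
Chain via Granite Holdings Ltd → Brightpath Shipping BV (R3): 50% × 79% × 53% = 20.935% of Ashford Media Ltd.
Chain via Ironwood Capital LLC → Copperline Trust (R3): 100% × 68% × 22% = 14.96% of Ashford Media Ltd.
Direct interest in Ashford Media Ltd: 15%.
Aggregating (R2): 20.935% + 14.96% + 15% = 50.895%.

50.895%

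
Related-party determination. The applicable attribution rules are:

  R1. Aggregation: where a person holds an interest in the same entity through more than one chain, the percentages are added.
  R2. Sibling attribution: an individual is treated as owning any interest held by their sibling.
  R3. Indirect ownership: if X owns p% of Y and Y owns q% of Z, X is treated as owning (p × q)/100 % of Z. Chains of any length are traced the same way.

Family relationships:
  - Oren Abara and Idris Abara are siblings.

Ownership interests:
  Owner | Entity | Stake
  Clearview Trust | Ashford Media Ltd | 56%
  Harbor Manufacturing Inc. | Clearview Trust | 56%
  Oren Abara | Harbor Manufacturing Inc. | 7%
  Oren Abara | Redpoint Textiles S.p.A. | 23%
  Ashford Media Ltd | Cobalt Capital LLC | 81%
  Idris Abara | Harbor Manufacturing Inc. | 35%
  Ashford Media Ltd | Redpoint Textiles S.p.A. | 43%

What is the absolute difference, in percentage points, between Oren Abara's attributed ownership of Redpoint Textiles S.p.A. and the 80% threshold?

51.336384

By sibling attribution (R2), Oren Abara is treated as also owning Idris Abara's interest in Harbor Manufacturing Inc, giving 7% + 35% = 42%.
Chain via Harbor Manufacturing Inc. → Clearview Trust → Ashford Media Ltd (R3): 42% × 56% × 56% × 43% = 5.663616% of Redpoint Textiles S.p.A.
Direct interest in Redpoint Textiles S.p.A: 23%.
Aggregating (R1): 5.663616% + 23% = 28.663616%.
28.663616% falls short of the 80% threshold by 51.336384 percentage points.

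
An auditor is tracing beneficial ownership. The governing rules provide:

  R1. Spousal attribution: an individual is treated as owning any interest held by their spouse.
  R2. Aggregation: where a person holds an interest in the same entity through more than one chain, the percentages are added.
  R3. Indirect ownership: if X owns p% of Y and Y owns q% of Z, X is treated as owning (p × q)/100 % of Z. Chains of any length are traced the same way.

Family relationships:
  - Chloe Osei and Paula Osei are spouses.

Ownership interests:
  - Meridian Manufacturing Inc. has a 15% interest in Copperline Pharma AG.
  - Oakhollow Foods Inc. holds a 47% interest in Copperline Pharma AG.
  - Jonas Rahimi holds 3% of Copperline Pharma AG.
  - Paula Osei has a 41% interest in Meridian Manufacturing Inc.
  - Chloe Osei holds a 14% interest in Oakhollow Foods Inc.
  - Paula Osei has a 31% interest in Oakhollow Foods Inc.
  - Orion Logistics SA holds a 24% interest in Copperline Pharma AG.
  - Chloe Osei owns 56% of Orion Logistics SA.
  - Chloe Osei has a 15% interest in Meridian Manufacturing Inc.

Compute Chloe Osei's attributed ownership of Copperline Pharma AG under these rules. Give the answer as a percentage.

42.99%

By spousal attribution (R1), Chloe Osei is treated as also owning Paula Osei's interest in Meridian Manufacturing Inc, giving 15% + 41% = 56%.
By spousal attribution (R1), Chloe Osei is treated as also owning Paula Osei's interest in Oakhollow Foods Inc, giving 14% + 31% = 45%.
Chain via Meridian Manufacturing Inc. (R3): 56% × 15% = 8.4% of Copperline Pharma AG.
Chain via Oakhollow Foods Inc. (R3): 45% × 47% = 21.15% of Copperline Pharma AG.
Chain via Orion Logistics SA (R3): 56% × 24% = 13.44% of Copperline Pharma AG.
Aggregating (R2): 8.4% + 21.15% + 13.44% = 42.99%.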